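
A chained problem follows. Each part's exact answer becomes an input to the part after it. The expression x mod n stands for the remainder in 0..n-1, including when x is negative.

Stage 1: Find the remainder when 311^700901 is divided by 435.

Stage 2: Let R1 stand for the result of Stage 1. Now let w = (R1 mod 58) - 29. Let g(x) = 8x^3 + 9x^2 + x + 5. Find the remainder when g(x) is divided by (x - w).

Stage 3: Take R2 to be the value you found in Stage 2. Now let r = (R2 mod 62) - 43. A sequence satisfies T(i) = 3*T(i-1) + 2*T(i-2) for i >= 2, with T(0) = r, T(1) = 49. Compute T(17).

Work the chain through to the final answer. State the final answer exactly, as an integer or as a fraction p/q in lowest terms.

29019045223

Stage 1: squarings mod 435: 311^1=311, 311^2=151, 311^4=181, 311^8=136, 311^16=226, 311^32=181, 311^64=136, 311^128=226, 311^256=181, 311^512=136, 311^1024=226, 311^2048=181, 311^4096=136, 311^8192=226, 311^16384=181, 311^32768=136, 311^65536=226, 311^131072=181, 311^262144=136, 311^524288=226; 311^700901 = 311^1 * 311^4 * 311^32 * 311^64 * 311^128 * 311^256 * 311^4096 * 311^8192 * 311^32768 * 311^131072 * 311^524288 = 176 (mod 435); answer 176
Stage 2: R1 = 176; w = -27; remainder = value at the root: 8*(-27)^3 + 9*(-27)^2 + 1*(-27)^1 + 5 = (-157464) + (6561) + (-27) + (5) = -150925; answer -150925
Stage 3: R2 = -150925; r = 2; T(2) = 3*(49) + 2*(2) = 151; iterating: T(2)=151, T(3)=551, T(4)=1955, T(5)=6967, T(6)=24811, T(7)=88367, T(8)=314723, T(9)=1120903, T(10)=3992155, T(11)=14218271, T(12)=50639123, T(13)=180353911, T(14)=642339979, T(15)=2287727759, T(16)=8147863235, T(17)=29019045223; answer 29019045223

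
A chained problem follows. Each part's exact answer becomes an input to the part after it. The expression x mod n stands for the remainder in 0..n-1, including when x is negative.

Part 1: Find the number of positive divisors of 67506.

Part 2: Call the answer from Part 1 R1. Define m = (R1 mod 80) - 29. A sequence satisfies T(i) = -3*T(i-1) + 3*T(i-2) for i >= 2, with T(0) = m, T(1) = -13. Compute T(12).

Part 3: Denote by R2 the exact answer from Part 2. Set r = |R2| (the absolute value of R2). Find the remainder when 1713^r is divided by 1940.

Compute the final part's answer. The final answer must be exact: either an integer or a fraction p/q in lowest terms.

33

Part 1: 67506 = 2 * 3 * 11251; number of divisors = (1+1) * (1+1) * (1+1) = 8; answer 8
Part 2: R1 = 8; m = -21; T(2) = -3*(-13) + 3*(-21) = -24; iterating: T(2)=-24, T(3)=33, T(4)=-171, T(5)=612, T(6)=-2349, T(7)=8883, T(8)=-33696, T(9)=127737, T(10)=-484299, T(11)=1836108, T(12)=-6961221; answer -6961221
Part 3: R2 = -6961221; r = 6961221; squarings mod 1940: 1713^1=1713, 1713^2=1089, 1713^4=581, 1713^8=1, 1713^16=1, 1713^32=1, 1713^64=1, 1713^128=1, 1713^256=1, 1713^512=1, 1713^1024=1, 1713^2048=1, 1713^4096=1, 1713^8192=1, 1713^16384=1, 1713^32768=1, 1713^65536=1, 1713^131072=1, 1713^262144=1, 1713^524288=1, 1713^1048576=1, 1713^2097152=1, 1713^4194304=1; 1713^6961221 = 1713^1 * 1713^4 * 1713^64 * 1713^2048 * 1713^4096 * 1713^8192 * 1713^131072 * 1713^524288 * 1713^2097152 * 1713^4194304 = 33 (mod 1940); answer 33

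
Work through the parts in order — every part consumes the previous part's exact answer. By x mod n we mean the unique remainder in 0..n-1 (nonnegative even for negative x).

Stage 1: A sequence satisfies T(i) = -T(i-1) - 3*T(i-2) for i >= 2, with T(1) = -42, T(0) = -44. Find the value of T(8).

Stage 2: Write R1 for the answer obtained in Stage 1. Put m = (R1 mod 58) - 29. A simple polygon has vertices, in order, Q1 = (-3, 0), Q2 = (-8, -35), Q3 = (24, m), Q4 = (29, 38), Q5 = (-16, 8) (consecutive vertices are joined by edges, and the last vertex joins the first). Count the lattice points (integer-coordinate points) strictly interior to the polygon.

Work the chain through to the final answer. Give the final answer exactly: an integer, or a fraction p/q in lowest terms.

1626

Stage 1: T(2) = -1*(-42) - 3*(-44) = 174; iterating: T(2)=174, T(3)=-48, T(4)=-474, T(5)=618, T(6)=804, T(7)=-2658, T(8)=246; answer 246
Stage 2: R1 = 246; m = -15; cross terms: (-3*-35 - -8*0)=105, (-8*-15 - 24*-35)=960, (24*38 - 29*-15)=1347, (29*8 - -16*38)=840, (-16*0 - -3*8)=24; twice the area = |3276| = 3276; area = 1638; boundary points = 5 + 4 + 1 + 15 + 1 = 26; strictly interior points = area - boundary/2 + 1 = 1626; answer 1626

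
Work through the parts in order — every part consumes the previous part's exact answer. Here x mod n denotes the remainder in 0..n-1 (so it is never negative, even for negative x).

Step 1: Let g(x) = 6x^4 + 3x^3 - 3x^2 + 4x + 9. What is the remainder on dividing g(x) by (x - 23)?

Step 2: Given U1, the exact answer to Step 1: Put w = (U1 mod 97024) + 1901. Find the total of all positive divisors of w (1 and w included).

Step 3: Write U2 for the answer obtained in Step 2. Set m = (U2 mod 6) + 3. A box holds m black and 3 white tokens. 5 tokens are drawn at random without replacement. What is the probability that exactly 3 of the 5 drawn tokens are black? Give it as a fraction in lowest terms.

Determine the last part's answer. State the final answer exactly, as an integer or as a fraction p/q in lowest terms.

1/2

Step 1: remainder = value at the root: 6*(23)^4 + 3*(23)^3 - 3*(23)^2 + 4*(23)^1 + 9 = (1679046) + (36501) + (-1587) + (92) + (9) = 1714061; answer 1714061
Step 2: U1 = 1714061; w = 66554; 66554 = 2 * 107 * 311; sigma = (1 + 2) * (1 + 107) * (1 + 311) = 3 * 108 * 312 = 101088; answer 101088
Step 3: U2 = 101088; m = 3; total draws C(6,5) = 6; favorable C(3,3)*C(3,2) = 3; P = 1/2; answer 1/2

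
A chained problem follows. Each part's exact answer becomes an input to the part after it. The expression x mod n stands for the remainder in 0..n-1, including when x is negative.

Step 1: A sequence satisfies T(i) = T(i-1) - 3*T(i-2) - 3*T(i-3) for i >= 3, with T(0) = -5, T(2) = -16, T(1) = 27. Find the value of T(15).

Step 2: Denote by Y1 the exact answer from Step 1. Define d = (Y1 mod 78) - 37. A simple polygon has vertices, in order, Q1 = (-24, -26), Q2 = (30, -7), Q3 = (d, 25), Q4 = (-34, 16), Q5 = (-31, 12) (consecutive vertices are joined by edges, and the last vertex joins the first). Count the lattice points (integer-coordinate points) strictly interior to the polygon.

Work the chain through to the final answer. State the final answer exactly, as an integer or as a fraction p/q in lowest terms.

2082

Step 1: T(3) = 1*(-16) - 3*(27) - 3*(-5) = -82; iterating: T(3)=-82, T(4)=-115, T(5)=179, T(6)=770, T(7)=578, T(8)=-2269, T(9)=-6313, T(10)=-1240, T(11)=24506, T(12)=47165, T(13)=-22633, T(14)=-237646, T(15)=-311242; answer -311242
Step 2: Y1 = -311242; d = 19; cross terms: (-24*-7 - 30*-26)=948, (30*25 - 19*-7)=883, (19*16 - -34*25)=1154, (-34*12 - -31*16)=88, (-31*-26 - -24*12)=1094; twice the area = |4167| = 4167; area = 4167/2; boundary points = 1 + 1 + 1 + 1 + 1 = 5; strictly interior points = area - boundary/2 + 1 = 2082; answer 2082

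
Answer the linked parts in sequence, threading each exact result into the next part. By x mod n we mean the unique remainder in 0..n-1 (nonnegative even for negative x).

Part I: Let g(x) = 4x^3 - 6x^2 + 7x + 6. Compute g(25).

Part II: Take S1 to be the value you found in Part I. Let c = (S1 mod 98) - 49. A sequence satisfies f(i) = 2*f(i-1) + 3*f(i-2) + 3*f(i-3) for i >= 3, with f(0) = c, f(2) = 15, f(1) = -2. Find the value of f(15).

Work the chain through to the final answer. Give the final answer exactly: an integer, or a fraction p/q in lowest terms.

-6404994

Part I: 4*(25)^3 - 6*(25)^2 + 7*(25)^1 + 6 = (62500) + (-3750) + (175) + (6) = 58931; answer 58931
Part II: S1 = 58931; c = -16; f(3) = 2*(15) + 3*(-2) + 3*(-16) = -24; iterating: f(3)=-24, f(4)=-9, f(5)=-45, f(6)=-189, f(7)=-540, f(8)=-1782, f(9)=-5751, f(10)=-18468, f(11)=-59535, f(12)=-191727, f(13)=-617463, f(14)=-1988712, f(15)=-6404994; answer -6404994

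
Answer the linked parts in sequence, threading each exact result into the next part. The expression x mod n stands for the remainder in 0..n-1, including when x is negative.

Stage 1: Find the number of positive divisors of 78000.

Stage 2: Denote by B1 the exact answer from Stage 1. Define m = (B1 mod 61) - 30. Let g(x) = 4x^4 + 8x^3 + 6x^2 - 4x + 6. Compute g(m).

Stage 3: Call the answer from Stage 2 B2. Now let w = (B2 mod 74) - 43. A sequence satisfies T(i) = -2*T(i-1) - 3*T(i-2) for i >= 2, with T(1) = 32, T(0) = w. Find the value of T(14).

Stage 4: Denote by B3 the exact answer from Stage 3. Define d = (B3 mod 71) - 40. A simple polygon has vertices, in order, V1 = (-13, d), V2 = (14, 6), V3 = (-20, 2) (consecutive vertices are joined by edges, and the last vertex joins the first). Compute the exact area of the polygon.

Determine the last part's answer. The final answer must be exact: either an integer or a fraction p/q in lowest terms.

609

Stage 1: 78000 = 2^4 * 3 * 5^3 * 13; number of divisors = (4+1) * (1+1) * (3+1) * (1+1) = 80; answer 80
Stage 2: B1 = 80; m = -11; 4*(-11)^4 + 8*(-11)^3 + 6*(-11)^2 - 4*(-11)^1 + 6 = (58564) + (-10648) + (726) + (44) + (6) = 48692; answer 48692
Stage 3: B2 = 48692; w = -43; T(2) = -2*(32) - 3*(-43) = 65; iterating: T(2)=65, T(3)=-226, T(4)=257, T(5)=164, T(6)=-1099, T(7)=1706, T(8)=-115, T(9)=-4888, T(10)=10121, T(11)=-5578, T(12)=-19207, T(13)=55148, T(14)=-52675; answer -52675
Stage 4: B3 = -52675; d = -33; cross terms: (-13*6 - 14*-33)=384, (14*2 - -20*6)=148, (-20*-33 - -13*2)=686; twice the area = |1218| = 1218; area = 609; answer 609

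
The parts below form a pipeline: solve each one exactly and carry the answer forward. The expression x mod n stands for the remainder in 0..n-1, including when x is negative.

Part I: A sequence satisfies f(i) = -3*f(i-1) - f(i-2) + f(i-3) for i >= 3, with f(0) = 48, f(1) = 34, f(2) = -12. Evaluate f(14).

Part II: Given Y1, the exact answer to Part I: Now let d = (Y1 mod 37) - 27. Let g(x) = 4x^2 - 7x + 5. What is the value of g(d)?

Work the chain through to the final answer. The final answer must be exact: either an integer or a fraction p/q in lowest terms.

Part I: f(3) = -3*(-12) - 1*(34) + 1*(48) = 50; iterating: f(3)=50, f(4)=-104, f(5)=250, f(6)=-596, f(7)=1434, f(8)=-3456, f(9)=8338, f(10)=-20124, f(11)=48578, f(12)=-117272, f(13)=283114, f(14)=-683492; answer -683492
Part II: Y1 = -683492; d = -18; 4*(-18)^2 - 7*(-18)^1 + 5 = (1296) + (126) + (5) = 1427; answer 1427

1427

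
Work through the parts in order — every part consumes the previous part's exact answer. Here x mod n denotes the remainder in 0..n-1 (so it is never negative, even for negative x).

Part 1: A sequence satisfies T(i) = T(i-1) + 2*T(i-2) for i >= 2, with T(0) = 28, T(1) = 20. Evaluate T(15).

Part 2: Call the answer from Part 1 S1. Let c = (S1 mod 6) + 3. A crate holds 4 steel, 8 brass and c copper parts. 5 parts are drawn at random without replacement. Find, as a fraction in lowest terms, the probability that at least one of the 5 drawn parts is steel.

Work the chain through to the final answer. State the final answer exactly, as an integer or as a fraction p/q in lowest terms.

Part 1: T(2) = 1*(20) + 2*(28) = 76; iterating: T(2)=76, T(3)=116, T(4)=268, T(5)=500, T(6)=1036, T(7)=2036, T(8)=4108, T(9)=8180, T(10)=16396, T(11)=32756, T(12)=65548, T(13)=131060, T(14)=262156, T(15)=524276; answer 524276
Part 2: S1 = 524276; c = 5; total draws C(17,5) = 6188; complement C(13,5) = 1287; favorable 6188 - 1287 = 4901; P = 377/476; answer 377/476

377/476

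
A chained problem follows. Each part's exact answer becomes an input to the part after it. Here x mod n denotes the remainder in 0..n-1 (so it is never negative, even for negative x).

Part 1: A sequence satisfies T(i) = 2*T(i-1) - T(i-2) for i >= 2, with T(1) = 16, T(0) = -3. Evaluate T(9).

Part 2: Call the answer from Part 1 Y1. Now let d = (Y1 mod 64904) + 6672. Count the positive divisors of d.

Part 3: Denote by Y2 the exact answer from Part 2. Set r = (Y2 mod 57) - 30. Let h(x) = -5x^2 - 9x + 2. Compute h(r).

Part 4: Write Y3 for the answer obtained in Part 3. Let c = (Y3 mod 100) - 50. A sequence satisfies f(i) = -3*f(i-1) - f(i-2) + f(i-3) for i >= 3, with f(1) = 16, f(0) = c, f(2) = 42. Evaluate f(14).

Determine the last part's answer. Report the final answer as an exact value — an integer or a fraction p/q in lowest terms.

Part 1: T(2) = 2*(16) - 1*(-3) = 35; iterating: T(2)=35, T(3)=54, T(4)=73, T(5)=92, T(6)=111, T(7)=130, T(8)=149, T(9)=168; answer 168
Part 2: Y1 = 168; d = 6840; 6840 = 2^3 * 3^2 * 5 * 19; number of divisors = (3+1) * (2+1) * (1+1) * (1+1) = 48; answer 48
Part 3: Y2 = 48; r = 18; -5*(18)^2 - 9*(18)^1 + 2 = (-1620) + (-162) + (2) = -1780; answer -1780
Part 4: Y3 = -1780; c = -30; f(3) = -3*(42) - 1*(16) + 1*(-30) = -172; iterating: f(3)=-172, f(4)=490, f(5)=-1256, f(6)=3106, f(7)=-7572, f(8)=18354, f(9)=-44384, f(10)=107226, f(11)=-258940, f(12)=625210, f(13)=-1509464, f(14)=3644242; answer 3644242

3644242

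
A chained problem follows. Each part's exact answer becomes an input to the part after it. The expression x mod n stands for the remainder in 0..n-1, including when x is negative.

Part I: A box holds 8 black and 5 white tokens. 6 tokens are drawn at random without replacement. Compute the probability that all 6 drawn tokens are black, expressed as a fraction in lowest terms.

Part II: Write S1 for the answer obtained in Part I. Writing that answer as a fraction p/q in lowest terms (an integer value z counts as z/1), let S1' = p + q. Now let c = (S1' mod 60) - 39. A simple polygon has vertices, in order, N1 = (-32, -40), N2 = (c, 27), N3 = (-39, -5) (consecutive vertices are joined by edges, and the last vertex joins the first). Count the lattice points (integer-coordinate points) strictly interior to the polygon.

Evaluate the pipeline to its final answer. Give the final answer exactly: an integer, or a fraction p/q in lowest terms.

Part I: total draws C(13,6) = 1716; favorable C(8,6) = 28; P = 7/429; answer 7/429
Part II: S1 = 7/429; threaded value p + q = 436; c = -23; cross terms: (-32*27 - -23*-40)=-1784, (-23*-5 - -39*27)=1168, (-39*-40 - -32*-5)=1400; twice the area = |784| = 784; area = 392; boundary points = 1 + 16 + 7 = 24; strictly interior points = area - boundary/2 + 1 = 381; answer 381

381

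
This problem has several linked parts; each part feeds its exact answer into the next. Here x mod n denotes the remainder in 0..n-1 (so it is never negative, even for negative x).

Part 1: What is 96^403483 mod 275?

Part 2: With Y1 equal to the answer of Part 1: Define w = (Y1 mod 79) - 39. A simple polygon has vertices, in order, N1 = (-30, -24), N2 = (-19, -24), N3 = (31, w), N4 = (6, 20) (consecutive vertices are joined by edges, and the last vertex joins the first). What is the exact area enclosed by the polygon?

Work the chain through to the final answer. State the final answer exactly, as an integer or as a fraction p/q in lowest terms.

767

Part 1: squarings mod 275: 96^1=96, 96^2=141, 96^4=81, 96^8=236, 96^16=146, 96^32=141, 96^64=81, 96^128=236, 96^256=146, 96^512=141, 96^1024=81, 96^2048=236, 96^4096=146, 96^8192=141, 96^16384=81, 96^32768=236, 96^65536=146, 96^131072=141, 96^262144=81; 96^403483 = 96^1 * 96^2 * 96^8 * 96^16 * 96^2048 * 96^8192 * 96^131072 * 96^262144 = 61 (mod 275); answer 61
Part 2: Y1 = 61; w = 22; cross terms: (-30*-24 - -19*-24)=264, (-19*22 - 31*-24)=326, (31*20 - 6*22)=488, (6*-24 - -30*20)=456; twice the area = |1534| = 1534; area = 767; answer 767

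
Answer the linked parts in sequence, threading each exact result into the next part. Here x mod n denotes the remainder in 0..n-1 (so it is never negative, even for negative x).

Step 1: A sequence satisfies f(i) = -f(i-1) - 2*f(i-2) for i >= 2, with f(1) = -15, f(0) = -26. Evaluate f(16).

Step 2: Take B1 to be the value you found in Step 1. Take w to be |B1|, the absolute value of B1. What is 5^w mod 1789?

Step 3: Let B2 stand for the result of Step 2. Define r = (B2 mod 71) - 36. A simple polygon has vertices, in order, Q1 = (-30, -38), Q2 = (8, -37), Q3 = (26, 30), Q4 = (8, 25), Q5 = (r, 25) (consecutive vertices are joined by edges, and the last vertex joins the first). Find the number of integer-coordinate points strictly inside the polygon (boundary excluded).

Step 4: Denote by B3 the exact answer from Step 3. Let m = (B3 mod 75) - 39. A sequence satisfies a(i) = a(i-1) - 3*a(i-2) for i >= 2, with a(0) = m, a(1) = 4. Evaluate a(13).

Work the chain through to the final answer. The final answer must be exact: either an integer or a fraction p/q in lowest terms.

13924

Step 1: f(2) = -1*(-15) - 2*(-26) = 67; iterating: f(2)=67, f(3)=-37, f(4)=-97, f(5)=171, f(6)=23, f(7)=-365, f(8)=319, f(9)=411, f(10)=-1049, f(11)=227, f(12)=1871, f(13)=-2325, f(14)=-1417, f(15)=6067, f(16)=-3233; answer -3233
Step 2: B1 = -3233; w = 3233; squarings mod 1789: 5^1=5, 5^2=25, 5^4=625, 5^8=623, 5^16=1705, 5^32=1689, 5^64=1055, 5^128=267, 5^256=1518, 5^512=92, 5^1024=1308, 5^2048=580; 5^3233 = 5^1 * 5^32 * 5^128 * 5^1024 * 5^2048 = 429 (mod 1789); answer 429
Step 3: B2 = 429; r = -33; cross terms: (-30*-37 - 8*-38)=1414, (8*30 - 26*-37)=1202, (26*25 - 8*30)=410, (8*25 - -33*25)=1025, (-33*-38 - -30*25)=2004; twice the area = |6055| = 6055; area = 6055/2; boundary points = 1 + 1 + 1 + 41 + 3 = 47; strictly interior points = area - boundary/2 + 1 = 3005; answer 3005
Step 4: B3 = 3005; m = -34; a(2) = 1*(4) - 3*(-34) = 106; iterating: a(2)=106, a(3)=94, a(4)=-224, a(5)=-506, a(6)=166, a(7)=1684, a(8)=1186, a(9)=-3866, a(10)=-7424, a(11)=4174, a(12)=26446, a(13)=13924; answer 13924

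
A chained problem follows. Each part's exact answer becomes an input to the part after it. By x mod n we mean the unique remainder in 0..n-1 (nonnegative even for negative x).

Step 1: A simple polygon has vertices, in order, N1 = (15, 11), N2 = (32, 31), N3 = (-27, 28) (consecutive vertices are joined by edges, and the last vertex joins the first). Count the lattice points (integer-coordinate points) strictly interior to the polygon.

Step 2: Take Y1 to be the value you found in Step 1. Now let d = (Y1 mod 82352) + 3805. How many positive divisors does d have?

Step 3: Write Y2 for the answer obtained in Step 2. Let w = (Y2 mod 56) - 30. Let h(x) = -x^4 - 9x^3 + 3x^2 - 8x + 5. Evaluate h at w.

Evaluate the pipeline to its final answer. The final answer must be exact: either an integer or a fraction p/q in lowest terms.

Step 1: cross terms: (15*31 - 32*11)=113, (32*28 - -27*31)=1733, (-27*11 - 15*28)=-717; twice the area = |1129| = 1129; area = 1129/2; boundary points = 1 + 1 + 1 = 3; strictly interior points = area - boundary/2 + 1 = 564; answer 564
Step 2: Y1 = 564; d = 4369; 4369 = 17 * 257; number of divisors = (1+1) * (1+1) = 4; answer 4
Step 3: Y2 = 4; w = -26; -1*(-26)^4 - 9*(-26)^3 + 3*(-26)^2 - 8*(-26)^1 + 5 = (-456976) + (158184) + (2028) + (208) + (5) = -296551; answer -296551

-296551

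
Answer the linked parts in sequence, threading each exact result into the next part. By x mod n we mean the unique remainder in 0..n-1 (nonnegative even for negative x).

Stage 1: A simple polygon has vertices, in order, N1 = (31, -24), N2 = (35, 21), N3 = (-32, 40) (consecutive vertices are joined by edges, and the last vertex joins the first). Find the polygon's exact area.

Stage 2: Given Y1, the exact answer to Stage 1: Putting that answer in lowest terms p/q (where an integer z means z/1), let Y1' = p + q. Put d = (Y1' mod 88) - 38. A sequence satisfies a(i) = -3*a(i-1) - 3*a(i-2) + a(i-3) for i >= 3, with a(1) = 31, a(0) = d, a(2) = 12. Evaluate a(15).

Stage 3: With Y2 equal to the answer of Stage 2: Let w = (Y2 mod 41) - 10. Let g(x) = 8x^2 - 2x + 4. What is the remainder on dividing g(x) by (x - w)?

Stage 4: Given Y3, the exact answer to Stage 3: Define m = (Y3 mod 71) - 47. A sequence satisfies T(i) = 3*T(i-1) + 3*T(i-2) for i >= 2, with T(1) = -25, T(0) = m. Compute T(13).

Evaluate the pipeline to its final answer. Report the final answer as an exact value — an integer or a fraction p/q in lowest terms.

-72714105

Stage 1: cross terms: (31*21 - 35*-24)=1491, (35*40 - -32*21)=2072, (-32*-24 - 31*40)=-472; twice the area = |3091| = 3091; area = 3091/2; answer 3091/2
Stage 2: Y1 = 3091/2; threaded value p + q = 3093; d = -25; a(3) = -3*(12) - 3*(31) + 1*(-25) = -154; iterating: a(3)=-154, a(4)=457, a(5)=-897, a(6)=1166, a(7)=-350, a(8)=-3345, a(9)=12251, a(10)=-27068, a(11)=41106, a(12)=-29863, a(13)=-60797, a(14)=313086, a(15)=-786730; answer -786730
Stage 3: Y2 = -786730; w = 9; remainder = value at the root: 8*(9)^2 - 2*(9)^1 + 4 = (648) + (-18) + (4) = 634; answer 634
Stage 4: Y3 = 634; m = 19; T(2) = 3*(-25) + 3*(19) = -18; iterating: T(2)=-18, T(3)=-129, T(4)=-441, T(5)=-1710, T(6)=-6453, T(7)=-24489, T(8)=-92826, T(9)=-351945, T(10)=-1334313, T(11)=-5058774, T(12)=-19179261, T(13)=-72714105; answer -72714105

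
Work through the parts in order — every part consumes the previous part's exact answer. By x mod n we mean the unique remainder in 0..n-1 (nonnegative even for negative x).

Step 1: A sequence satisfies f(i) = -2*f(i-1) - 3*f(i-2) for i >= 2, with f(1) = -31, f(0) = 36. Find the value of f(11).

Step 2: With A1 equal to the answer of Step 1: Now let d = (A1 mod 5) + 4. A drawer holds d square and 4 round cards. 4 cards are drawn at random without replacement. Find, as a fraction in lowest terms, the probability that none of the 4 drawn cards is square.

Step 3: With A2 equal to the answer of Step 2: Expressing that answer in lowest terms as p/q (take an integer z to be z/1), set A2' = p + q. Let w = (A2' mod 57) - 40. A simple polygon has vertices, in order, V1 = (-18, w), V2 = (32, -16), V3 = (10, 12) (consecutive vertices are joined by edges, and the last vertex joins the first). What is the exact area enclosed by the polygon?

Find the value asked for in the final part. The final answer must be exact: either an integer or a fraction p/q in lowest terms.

524

Step 1: f(2) = -2*(-31) - 3*(36) = -46; iterating: f(2)=-46, f(3)=185, f(4)=-232, f(5)=-91, f(6)=878, f(7)=-1483, f(8)=332, f(9)=3785, f(10)=-8566, f(11)=5777; answer 5777
Step 2: A1 = 5777; d = 6; total draws C(10,4) = 210; favorable C(4,4) = 1; P = 1/210; answer 1/210
Step 3: A2 = 1/210; threaded value p + q = 211; w = 0; cross terms: (-18*-16 - 32*0)=288, (32*12 - 10*-16)=544, (10*0 - -18*12)=216; twice the area = |1048| = 1048; area = 524; answer 524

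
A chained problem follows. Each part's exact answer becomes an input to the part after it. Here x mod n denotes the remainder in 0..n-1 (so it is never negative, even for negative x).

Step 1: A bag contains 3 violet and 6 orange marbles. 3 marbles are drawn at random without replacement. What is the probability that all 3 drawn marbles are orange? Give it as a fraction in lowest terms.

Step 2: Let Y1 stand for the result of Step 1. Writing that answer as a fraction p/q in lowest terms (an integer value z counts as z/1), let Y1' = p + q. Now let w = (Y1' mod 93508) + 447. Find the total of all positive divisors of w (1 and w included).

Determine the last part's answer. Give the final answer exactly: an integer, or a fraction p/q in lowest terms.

Step 1: total draws C(9,3) = 84; favorable C(6,3) = 20; P = 5/21; answer 5/21
Step 2: Y1 = 5/21; threaded value p + q = 26; w = 473; 473 = 11 * 43; sigma = (1 + 11) * (1 + 43) = 12 * 44 = 528; answer 528

528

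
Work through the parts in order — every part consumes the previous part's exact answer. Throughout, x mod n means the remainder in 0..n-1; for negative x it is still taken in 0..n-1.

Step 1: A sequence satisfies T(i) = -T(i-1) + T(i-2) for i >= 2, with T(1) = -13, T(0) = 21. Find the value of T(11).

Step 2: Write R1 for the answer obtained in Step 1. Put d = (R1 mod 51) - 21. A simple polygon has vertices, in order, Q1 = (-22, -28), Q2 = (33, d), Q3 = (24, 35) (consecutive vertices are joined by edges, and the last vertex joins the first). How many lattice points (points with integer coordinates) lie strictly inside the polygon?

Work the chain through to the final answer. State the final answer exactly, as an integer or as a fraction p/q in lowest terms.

789

Step 1: T(2) = -1*(-13) + 1*(21) = 34; iterating: T(2)=34, T(3)=-47, T(4)=81, T(5)=-128, T(6)=209, T(7)=-337, T(8)=546, T(9)=-883, T(10)=1429, T(11)=-2312; answer -2312
Step 2: R1 = -2312; d = 13; cross terms: (-22*13 - 33*-28)=638, (33*35 - 24*13)=843, (24*-28 - -22*35)=98; twice the area = |1579| = 1579; area = 1579/2; boundary points = 1 + 1 + 1 = 3; strictly interior points = area - boundary/2 + 1 = 789; answer 789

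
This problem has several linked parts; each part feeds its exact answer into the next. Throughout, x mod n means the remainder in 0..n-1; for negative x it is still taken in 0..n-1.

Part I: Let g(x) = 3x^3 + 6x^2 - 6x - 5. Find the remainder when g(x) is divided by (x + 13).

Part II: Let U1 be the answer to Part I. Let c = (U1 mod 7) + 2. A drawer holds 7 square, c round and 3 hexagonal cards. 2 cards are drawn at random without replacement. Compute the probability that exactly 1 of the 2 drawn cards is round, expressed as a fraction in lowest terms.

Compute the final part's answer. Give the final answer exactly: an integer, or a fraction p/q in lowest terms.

35/68

Part I: remainder = value at the root: 3*(-13)^3 + 6*(-13)^2 - 6*(-13)^1 - 5 = (-6591) + (1014) + (78) + (-5) = -5504; answer -5504
Part II: U1 = -5504; c = 7; total draws C(17,2) = 136; favorable C(7,1)*C(10,1) = 70; P = 35/68; answer 35/68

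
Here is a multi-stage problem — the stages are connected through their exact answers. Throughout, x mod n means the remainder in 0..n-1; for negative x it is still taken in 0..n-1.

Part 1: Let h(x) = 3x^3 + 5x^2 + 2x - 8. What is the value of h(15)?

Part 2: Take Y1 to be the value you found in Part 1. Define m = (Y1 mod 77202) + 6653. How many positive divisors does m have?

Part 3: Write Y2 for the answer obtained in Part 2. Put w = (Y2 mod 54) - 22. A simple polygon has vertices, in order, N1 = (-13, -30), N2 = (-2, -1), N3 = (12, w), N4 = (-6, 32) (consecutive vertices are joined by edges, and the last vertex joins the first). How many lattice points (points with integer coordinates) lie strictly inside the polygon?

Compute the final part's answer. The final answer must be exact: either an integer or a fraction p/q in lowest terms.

Part 1: 3*(15)^3 + 5*(15)^2 + 2*(15)^1 - 8 = (10125) + (1125) + (30) + (-8) = 11272; answer 11272
Part 2: Y1 = 11272; m = 17925; 17925 = 3 * 5^2 * 239; number of divisors = (1+1) * (2+1) * (1+1) = 12; answer 12
Part 3: Y2 = 12; w = -10; cross terms: (-13*-1 - -2*-30)=-47, (-2*-10 - 12*-1)=32, (12*32 - -6*-10)=324, (-6*-30 - -13*32)=596; twice the area = |905| = 905; area = 905/2; boundary points = 1 + 1 + 6 + 1 = 9; strictly interior points = area - boundary/2 + 1 = 449; answer 449

449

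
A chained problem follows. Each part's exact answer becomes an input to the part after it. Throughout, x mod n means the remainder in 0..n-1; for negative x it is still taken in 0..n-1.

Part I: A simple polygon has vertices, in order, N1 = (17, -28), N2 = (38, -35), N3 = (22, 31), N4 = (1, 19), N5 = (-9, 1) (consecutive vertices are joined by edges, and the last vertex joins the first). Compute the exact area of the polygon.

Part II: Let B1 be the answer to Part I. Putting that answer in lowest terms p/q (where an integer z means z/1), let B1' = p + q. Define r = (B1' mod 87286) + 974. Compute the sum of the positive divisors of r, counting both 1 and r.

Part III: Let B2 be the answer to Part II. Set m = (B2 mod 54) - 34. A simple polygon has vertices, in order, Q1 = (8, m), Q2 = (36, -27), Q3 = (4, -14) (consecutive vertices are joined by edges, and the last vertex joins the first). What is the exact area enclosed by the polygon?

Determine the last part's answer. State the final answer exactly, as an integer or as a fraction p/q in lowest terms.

294

Part I: cross terms: (17*-35 - 38*-28)=469, (38*31 - 22*-35)=1948, (22*19 - 1*31)=387, (1*1 - -9*19)=172, (-9*-28 - 17*1)=235; twice the area = |3211| = 3211; area = 3211/2; answer 3211/2
Part II: B1 = 3211/2; threaded value p + q = 3213; r = 4187; 4187 = 53 * 79; sigma = (1 + 53) * (1 + 79) = 54 * 80 = 4320; answer 4320
Part III: B2 = 4320; m = -34; cross terms: (8*-27 - 36*-34)=1008, (36*-14 - 4*-27)=-396, (4*-34 - 8*-14)=-24; twice the area = |588| = 588; area = 294; answer 294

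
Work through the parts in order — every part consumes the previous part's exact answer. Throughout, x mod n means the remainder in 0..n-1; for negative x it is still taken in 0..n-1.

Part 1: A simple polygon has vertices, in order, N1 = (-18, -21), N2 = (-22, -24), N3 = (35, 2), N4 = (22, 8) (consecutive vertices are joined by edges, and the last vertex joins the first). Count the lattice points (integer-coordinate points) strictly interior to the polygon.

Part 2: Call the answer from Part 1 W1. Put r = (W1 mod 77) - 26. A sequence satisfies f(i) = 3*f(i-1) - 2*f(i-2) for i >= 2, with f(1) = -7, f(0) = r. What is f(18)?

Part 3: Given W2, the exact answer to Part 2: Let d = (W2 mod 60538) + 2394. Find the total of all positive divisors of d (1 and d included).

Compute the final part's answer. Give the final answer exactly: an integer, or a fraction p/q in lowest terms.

Part 1: cross terms: (-18*-24 - -22*-21)=-30, (-22*2 - 35*-24)=796, (35*8 - 22*2)=236, (22*-21 - -18*8)=-318; twice the area = |684| = 684; area = 342; boundary points = 1 + 1 + 1 + 1 = 4; strictly interior points = area - boundary/2 + 1 = 341; answer 341
Part 2: W1 = 341; r = 7; f(2) = 3*(-7) - 2*(7) = -35; iterating: f(2)=-35, f(3)=-91, f(4)=-203, f(5)=-427, f(6)=-875, f(7)=-1771, f(8)=-3563, f(9)=-7147, f(10)=-14315, f(11)=-28651, f(12)=-57323, f(13)=-114667, f(14)=-229355, f(15)=-458731, f(16)=-917483, f(17)=-1834987, f(18)=-3669995; answer -3669995
Part 3: W2 = -3669995; d = 25217; 25217 = 151 * 167; sigma = (1 + 151) * (1 + 167) = 152 * 168 = 25536; answer 25536

25536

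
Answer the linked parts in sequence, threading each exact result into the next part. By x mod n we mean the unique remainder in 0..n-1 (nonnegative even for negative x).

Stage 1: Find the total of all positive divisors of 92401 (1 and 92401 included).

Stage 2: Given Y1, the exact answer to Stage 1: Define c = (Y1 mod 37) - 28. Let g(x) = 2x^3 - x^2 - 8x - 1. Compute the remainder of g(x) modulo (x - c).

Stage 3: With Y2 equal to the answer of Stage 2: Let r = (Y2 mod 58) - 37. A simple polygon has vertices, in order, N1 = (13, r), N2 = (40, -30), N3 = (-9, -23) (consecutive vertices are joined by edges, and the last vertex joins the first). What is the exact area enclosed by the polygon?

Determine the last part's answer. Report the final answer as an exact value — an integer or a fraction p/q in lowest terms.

861

Stage 1: 92401 is prime, so its only divisors are 1 and 92401; sigma = 1 + 92401 = 92402; answer 92402
Stage 2: Y1 = 92402; c = -15; remainder = value at the root: 2*(-15)^3 - 1*(-15)^2 - 8*(-15)^1 - 1 = (-6750) + (-225) + (120) + (-1) = -6856; answer -6856
Stage 3: Y2 = -6856; r = 9; cross terms: (13*-30 - 40*9)=-750, (40*-23 - -9*-30)=-1190, (-9*9 - 13*-23)=218; twice the area = |-1722| = 1722; area = 861; answer 861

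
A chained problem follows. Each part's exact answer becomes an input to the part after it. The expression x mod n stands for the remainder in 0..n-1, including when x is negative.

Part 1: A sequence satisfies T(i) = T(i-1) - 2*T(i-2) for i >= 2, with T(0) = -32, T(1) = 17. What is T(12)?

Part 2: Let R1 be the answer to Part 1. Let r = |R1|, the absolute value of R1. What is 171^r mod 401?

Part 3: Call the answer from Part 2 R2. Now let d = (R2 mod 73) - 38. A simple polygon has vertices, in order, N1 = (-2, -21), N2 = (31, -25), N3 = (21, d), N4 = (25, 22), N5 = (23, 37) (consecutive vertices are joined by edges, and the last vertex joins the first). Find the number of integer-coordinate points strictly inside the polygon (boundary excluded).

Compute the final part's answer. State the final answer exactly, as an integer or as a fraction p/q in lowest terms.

Part 1: T(2) = 1*(17) - 2*(-32) = 81; iterating: T(2)=81, T(3)=47, T(4)=-115, T(5)=-209, T(6)=21, T(7)=439, T(8)=397, T(9)=-481, T(10)=-1275, T(11)=-313, T(12)=2237; answer 2237
Part 2: R1 = 2237; r = 2237; squarings mod 401: 171^1=171, 171^2=369, 171^4=222, 171^8=362, 171^16=318, 171^32=72, 171^64=372, 171^128=39, 171^256=318, 171^512=72, 171^1024=372, 171^2048=39; 171^2237 = 171^1 * 171^4 * 171^8 * 171^16 * 171^32 * 171^128 * 171^2048 = 353 (mod 401); answer 353
Part 3: R2 = 353; d = 23; cross terms: (-2*-25 - 31*-21)=701, (31*23 - 21*-25)=1238, (21*22 - 25*23)=-113, (25*37 - 23*22)=419, (23*-21 - -2*37)=-409; twice the area = |1836| = 1836; area = 918; boundary points = 1 + 2 + 1 + 1 + 1 = 6; strictly interior points = area - boundary/2 + 1 = 916; answer 916

916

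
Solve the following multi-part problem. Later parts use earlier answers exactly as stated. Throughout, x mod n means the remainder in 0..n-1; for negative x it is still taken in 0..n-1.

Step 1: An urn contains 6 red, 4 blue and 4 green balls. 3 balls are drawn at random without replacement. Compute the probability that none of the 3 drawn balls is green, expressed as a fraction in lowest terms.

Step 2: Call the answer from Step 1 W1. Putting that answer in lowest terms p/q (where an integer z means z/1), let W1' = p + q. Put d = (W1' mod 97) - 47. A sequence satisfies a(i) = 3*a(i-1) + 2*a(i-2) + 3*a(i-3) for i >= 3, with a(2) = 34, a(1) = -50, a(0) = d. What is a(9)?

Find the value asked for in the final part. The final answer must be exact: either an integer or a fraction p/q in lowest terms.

-179870

Step 1: total draws C(14,3) = 364; favorable C(10,3) = 120; P = 30/91; answer 30/91
Step 2: W1 = 30/91; threaded value p + q = 121; d = -23; a(3) = 3*(34) + 2*(-50) + 3*(-23) = -67; iterating: a(3)=-67, a(4)=-283, a(5)=-881, a(6)=-3410, a(7)=-12841, a(8)=-47986, a(9)=-179870; answer -179870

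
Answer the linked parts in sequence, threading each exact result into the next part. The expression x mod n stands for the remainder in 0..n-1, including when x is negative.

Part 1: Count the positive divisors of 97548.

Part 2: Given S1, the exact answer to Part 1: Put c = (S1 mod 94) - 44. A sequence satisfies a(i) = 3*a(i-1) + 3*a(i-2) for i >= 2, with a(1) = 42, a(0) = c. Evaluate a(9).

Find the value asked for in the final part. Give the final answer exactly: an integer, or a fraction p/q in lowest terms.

924372

Part 1: 97548 = 2^2 * 3 * 11 * 739; number of divisors = (2+1) * (1+1) * (1+1) * (1+1) = 24; answer 24
Part 2: S1 = 24; c = -20; a(2) = 3*(42) + 3*(-20) = 66; iterating: a(2)=66, a(3)=324, a(4)=1170, a(5)=4482, a(6)=16956, a(7)=64314, a(8)=243810, a(9)=924372; answer 924372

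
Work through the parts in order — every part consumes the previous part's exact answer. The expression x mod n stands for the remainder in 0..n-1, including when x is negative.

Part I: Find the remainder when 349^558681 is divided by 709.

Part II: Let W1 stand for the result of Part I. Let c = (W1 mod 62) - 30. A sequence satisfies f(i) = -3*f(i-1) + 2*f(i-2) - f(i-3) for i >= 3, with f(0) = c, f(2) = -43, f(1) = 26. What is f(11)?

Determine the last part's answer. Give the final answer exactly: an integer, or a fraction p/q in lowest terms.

5401201

Part I: squarings mod 709: 349^1=349, 349^2=562, 349^4=339, 349^8=63, 349^16=424, 349^32=399, 349^64=385, 349^128=44, 349^256=518, 349^512=322, 349^1024=170, 349^2048=540, 349^4096=201, 349^8192=697, 349^16384=144, 349^32768=175, 349^65536=138, 349^131072=610, 349^262144=584, 349^524288=27; 349^558681 = 349^1 * 349^8 * 349^16 * 349^64 * 349^512 * 349^1024 * 349^32768 * 349^524288 = 30 (mod 709); answer 30
Part II: W1 = 30; c = 0; f(3) = -3*(-43) + 2*(26) - 1*(0) = 181; iterating: f(3)=181, f(4)=-655, f(5)=2370, f(6)=-8601, f(7)=31198, f(8)=-113166, f(9)=410495, f(10)=-1489015, f(11)=5401201; answer 5401201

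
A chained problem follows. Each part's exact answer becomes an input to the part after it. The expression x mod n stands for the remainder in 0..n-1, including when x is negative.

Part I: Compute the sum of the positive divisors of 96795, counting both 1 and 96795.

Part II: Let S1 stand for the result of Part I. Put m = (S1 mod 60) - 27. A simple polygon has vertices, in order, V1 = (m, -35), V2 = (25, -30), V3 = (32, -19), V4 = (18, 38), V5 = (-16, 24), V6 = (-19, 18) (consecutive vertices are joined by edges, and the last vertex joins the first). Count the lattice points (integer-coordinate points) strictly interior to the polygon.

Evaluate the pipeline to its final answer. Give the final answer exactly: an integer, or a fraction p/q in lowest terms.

Part I: 96795 = 3^4 * 5 * 239; sigma = (1 + 3 + 9 + 27 + 81) * (1 + 5) * (1 + 239) = 121 * 6 * 240 = 174240; answer 174240
Part II: S1 = 174240; m = -27; cross terms: (-27*-30 - 25*-35)=1685, (25*-19 - 32*-30)=485, (32*38 - 18*-19)=1558, (18*24 - -16*38)=1040, (-16*18 - -19*24)=168, (-19*-35 - -27*18)=1151; twice the area = |6087| = 6087; area = 6087/2; boundary points = 1 + 1 + 1 + 2 + 3 + 1 = 9; strictly interior points = area - boundary/2 + 1 = 3040; answer 3040

3040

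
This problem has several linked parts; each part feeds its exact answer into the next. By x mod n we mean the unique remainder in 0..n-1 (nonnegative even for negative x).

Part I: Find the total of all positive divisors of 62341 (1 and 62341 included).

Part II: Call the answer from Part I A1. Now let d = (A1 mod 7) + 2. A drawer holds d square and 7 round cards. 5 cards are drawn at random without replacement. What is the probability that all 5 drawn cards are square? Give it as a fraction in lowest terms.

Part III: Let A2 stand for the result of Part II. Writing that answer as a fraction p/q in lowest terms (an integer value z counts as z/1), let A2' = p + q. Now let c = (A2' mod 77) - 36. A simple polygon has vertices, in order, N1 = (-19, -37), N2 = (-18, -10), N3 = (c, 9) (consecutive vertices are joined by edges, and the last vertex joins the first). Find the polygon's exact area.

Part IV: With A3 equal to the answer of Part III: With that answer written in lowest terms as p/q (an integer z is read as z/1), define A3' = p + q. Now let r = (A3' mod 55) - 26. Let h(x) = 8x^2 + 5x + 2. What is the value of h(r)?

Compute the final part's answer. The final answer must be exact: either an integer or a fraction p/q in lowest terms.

474

Part I: 62341 = 31 * 2011; sigma = (1 + 31) * (1 + 2011) = 32 * 2012 = 64384; answer 64384
Part II: A1 = 64384; d = 7; total draws C(14,5) = 2002; favorable C(7,5) = 21; P = 3/286; answer 3/286
Part III: A2 = 3/286; threaded value p + q = 289; c = 22; cross terms: (-19*-10 - -18*-37)=-476, (-18*9 - 22*-10)=58, (22*-37 - -19*9)=-643; twice the area = |-1061| = 1061; area = 1061/2; answer 1061/2
Part IV: A3 = 1061/2; threaded value p + q = 1063; r = -8; 8*(-8)^2 + 5*(-8)^1 + 2 = (512) + (-40) + (2) = 474; answer 474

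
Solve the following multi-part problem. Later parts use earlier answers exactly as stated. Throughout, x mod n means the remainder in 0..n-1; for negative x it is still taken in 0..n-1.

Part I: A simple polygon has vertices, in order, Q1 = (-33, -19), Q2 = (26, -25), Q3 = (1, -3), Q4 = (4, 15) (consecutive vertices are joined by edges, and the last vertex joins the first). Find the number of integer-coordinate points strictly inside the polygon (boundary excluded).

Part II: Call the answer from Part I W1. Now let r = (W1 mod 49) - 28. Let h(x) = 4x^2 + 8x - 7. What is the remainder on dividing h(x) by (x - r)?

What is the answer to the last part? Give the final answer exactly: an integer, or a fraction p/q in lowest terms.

Part I: cross terms: (-33*-25 - 26*-19)=1319, (26*-3 - 1*-25)=-53, (1*15 - 4*-3)=27, (4*-19 - -33*15)=419; twice the area = |1712| = 1712; area = 856; boundary points = 1 + 1 + 3 + 1 = 6; strictly interior points = area - boundary/2 + 1 = 854; answer 854
Part II: W1 = 854; r = -7; remainder = value at the root: 4*(-7)^2 + 8*(-7)^1 - 7 = (196) + (-56) + (-7) = 133; answer 133

133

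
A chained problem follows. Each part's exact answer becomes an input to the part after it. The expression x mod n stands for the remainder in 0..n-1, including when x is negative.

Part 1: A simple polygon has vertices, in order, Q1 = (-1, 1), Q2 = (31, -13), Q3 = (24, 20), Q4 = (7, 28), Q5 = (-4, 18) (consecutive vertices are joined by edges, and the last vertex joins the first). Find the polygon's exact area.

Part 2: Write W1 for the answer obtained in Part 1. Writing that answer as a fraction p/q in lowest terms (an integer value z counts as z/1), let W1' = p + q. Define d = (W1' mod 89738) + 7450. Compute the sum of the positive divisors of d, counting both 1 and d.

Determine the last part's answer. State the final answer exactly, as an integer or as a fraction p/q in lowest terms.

Part 1: cross terms: (-1*-13 - 31*1)=-18, (31*20 - 24*-13)=932, (24*28 - 7*20)=532, (7*18 - -4*28)=238, (-4*1 - -1*18)=14; twice the area = |1698| = 1698; area = 849; answer 849
Part 2: W1 = 849; threaded value p + q = 850; d = 8300; 8300 = 2^2 * 5^2 * 83; sigma = (1 + 2 + 4) * (1 + 5 + 25) * (1 + 83) = 7 * 31 * 84 = 18228; answer 18228

18228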